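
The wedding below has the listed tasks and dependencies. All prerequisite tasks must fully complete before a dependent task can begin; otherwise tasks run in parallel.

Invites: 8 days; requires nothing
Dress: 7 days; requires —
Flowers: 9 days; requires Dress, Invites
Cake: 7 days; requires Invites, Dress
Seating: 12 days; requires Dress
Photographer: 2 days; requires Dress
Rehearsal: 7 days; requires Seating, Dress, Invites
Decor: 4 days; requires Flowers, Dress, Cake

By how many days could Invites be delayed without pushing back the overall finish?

5

Dress→Seating→Rehearsal = 7+12+7 = 26 sets the makespan at 26 days.
Longest path through Invites: 21 days (earliest finish 8, latest finish 13).
Slack of Invites = 5 − 0 = 5 days.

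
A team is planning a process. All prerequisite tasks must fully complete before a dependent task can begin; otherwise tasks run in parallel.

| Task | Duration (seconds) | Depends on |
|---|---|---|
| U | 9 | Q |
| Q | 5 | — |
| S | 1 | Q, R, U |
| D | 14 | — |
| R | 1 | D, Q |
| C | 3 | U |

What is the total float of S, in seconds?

1

Q→U→C = 5+9+3 = 17 sets the makespan at 17 seconds.
The longest chain containing S totals 16 seconds.
Float = 17 − 16 = 1.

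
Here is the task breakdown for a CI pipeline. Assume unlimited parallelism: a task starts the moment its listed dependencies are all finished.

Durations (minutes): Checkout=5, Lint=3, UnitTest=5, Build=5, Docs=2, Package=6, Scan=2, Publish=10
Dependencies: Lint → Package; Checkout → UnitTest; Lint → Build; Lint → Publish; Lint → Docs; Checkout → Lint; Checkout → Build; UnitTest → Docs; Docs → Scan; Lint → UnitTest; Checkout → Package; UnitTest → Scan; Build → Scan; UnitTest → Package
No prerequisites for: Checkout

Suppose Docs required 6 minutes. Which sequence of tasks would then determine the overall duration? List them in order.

Actual critical path: Checkout→Lint→UnitTest→Package = 5+3+5+6 = 19 ⇒ 19 minutes.
The longest path through Docs is only 17 minutes, so Docs has float 2.
Now Checkout→Lint→UnitTest→Docs→Scan = 5+3+5+6+2 = 21 is longest, so the finish becomes 21 minutes.

Checkout, Lint, UnitTest, Docs, Scan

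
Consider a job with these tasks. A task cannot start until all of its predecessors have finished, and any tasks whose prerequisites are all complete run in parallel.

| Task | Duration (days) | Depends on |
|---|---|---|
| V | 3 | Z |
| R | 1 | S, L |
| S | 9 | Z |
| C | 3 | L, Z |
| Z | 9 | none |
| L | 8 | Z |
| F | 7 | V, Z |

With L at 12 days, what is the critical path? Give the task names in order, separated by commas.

Z, L, C

Baseline: Z→L→C = 9+8+3 = 20 → 20 days.
L is on the critical path; changing it to 12 makes that path 24 days.
No other chain overtakes it, so the finish is 24 days.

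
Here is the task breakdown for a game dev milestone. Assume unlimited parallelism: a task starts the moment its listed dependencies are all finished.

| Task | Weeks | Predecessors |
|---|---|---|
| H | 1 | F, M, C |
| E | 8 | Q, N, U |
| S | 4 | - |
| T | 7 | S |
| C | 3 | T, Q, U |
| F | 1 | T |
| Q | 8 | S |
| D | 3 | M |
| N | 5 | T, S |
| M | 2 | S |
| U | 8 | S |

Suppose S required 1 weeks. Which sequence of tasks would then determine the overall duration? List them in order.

S, T, N, E

Baseline: S→T→N→E = 4+7+5+8 = 24 → 24 weeks.
S is on the critical path; changing it to 1 makes that path 21 weeks.
No other chain overtakes it, so the finish is 21 weeks.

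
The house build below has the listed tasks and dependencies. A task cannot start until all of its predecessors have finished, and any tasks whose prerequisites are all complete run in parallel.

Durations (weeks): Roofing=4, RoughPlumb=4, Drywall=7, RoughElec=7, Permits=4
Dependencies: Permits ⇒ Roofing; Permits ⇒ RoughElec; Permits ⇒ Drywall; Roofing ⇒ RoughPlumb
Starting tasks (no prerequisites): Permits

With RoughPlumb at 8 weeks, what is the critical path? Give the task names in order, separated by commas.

Actual critical path: Permits→Roofing→RoughPlumb = 4+4+4 = 12 ⇒ 12 weeks.
RoughPlumb is on the critical path; changing it to 8 makes that path 16 weeks.
That remains the longest chain; total 16 weeks.

Permits, Roofing, RoughPlumb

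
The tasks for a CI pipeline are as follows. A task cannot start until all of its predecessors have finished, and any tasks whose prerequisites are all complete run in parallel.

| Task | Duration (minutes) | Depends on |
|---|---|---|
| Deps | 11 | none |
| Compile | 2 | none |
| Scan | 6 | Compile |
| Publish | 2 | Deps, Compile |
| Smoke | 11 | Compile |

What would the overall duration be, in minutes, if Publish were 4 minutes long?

15

As given, the longest chain is Deps→Publish = 11+2 = 13, so the finish is 13 minutes.
Since Publish is critical, the +2 change carries straight to that chain (now 15 minutes).
The critical path is still Deps→Publish; finish is now 15 minutes.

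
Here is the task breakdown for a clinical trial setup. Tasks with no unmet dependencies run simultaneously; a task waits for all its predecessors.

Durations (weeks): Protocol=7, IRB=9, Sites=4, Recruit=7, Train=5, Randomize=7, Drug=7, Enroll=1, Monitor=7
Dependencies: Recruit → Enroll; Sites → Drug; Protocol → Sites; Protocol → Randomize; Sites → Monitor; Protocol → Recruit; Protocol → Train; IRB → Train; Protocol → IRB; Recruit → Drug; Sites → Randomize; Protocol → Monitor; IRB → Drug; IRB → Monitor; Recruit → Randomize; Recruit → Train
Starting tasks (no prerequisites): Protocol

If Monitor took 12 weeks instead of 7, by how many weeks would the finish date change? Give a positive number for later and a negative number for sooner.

5

Actual critical path: Protocol→IRB→Monitor = 7+9+7 = 23 ⇒ 23 weeks.
Monitor lies on that path, so at 12 weeks the path becomes 28 weeks.
The critical path is still Protocol→IRB→Monitor; finish is now 28 weeks.
Change in finish: 28 − 23 = +5 weeks.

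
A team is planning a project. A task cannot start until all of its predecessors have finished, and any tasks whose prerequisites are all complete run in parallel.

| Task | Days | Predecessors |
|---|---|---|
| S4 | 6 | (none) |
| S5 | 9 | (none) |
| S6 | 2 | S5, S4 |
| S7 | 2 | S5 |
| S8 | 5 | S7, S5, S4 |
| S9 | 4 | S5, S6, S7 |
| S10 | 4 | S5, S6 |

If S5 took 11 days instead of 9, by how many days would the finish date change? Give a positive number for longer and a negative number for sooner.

2

Actual critical path: S5→S7→S8 = 9+2+5 = 16 ⇒ 16 days.
S5 is on the critical path; changing it to 11 makes that path 18 days.
That remains the longest chain; total 18 days.
Change in finish: 18 − 16 = +2 days.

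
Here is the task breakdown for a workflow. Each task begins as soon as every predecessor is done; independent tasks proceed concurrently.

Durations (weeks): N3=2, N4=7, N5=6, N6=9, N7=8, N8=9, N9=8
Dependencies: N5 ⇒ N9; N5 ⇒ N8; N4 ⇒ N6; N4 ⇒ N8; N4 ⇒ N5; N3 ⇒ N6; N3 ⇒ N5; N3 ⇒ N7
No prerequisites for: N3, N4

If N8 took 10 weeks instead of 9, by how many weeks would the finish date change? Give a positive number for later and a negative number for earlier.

Critical path before the change: N4→N5→N8 = 7+6+9 = 22 giving 22 weeks.
N8 lies on that path, so at 10 weeks the path becomes 23 weeks.
The critical path is still N4→N5→N8; finish is now 23 weeks.
Change in finish: 23 − 22 = +1 weeks.

1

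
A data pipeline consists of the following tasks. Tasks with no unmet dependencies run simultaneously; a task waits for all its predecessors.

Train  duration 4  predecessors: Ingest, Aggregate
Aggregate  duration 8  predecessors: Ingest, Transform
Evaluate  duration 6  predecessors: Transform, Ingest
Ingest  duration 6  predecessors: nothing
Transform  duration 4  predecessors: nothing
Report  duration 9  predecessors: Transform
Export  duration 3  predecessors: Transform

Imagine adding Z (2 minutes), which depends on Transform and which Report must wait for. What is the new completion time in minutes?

Originally the schedule takes 18 minutes.
With Z inserted, Report now waits for max(Transform, Z).
New critical path: Ingest→Aggregate→Train = 6+8+4 = 18 ⇒ 18 minutes.

18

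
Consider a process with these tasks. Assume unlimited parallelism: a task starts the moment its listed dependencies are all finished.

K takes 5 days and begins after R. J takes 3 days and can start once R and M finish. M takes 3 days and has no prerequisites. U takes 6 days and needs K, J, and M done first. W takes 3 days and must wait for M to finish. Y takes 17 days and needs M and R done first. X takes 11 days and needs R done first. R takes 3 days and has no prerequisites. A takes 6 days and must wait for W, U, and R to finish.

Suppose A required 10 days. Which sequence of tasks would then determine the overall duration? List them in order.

R, K, U, A

Critical path before the change: R→K→U→A = 3+5+6+6 = 20 giving 20 days.
Since A is critical, the +4 change carries straight to that chain (now 24 days).
The critical path is still R→K→U→A; finish is now 24 days.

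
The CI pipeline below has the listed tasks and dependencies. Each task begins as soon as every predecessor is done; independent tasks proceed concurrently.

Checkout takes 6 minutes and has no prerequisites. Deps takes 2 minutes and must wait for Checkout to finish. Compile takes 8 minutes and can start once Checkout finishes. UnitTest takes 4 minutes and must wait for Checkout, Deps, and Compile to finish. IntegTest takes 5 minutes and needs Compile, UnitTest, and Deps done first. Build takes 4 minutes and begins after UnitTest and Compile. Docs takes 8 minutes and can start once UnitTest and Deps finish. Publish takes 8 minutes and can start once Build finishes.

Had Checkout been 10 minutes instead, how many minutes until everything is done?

The binding path is Checkout→Compile→UnitTest→Build→Publish = 6+8+4+4+8 = 30; finish at 30 minutes.
Checkout is on the critical path; changing it to 10 makes that path 34 minutes.
The critical path is still Checkout→Compile→UnitTest→Build→Publish; finish is now 34 minutes.

34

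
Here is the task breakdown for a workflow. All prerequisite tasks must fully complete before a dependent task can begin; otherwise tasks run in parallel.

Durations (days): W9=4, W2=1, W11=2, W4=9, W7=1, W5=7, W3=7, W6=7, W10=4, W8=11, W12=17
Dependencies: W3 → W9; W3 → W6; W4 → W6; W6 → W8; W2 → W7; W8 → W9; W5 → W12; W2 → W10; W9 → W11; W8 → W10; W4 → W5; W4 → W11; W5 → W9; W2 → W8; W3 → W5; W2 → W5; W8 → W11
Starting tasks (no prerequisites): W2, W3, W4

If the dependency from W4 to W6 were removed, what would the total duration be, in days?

Original critical path: W4→W5→W12 = 9+7+17 = 33 ⇒ 33 days.
Without W4→W6, W6's earliest start moves from 9 to 7.
After: W4→W5→W12 = 9+7+17 = 33 → 33 days.

33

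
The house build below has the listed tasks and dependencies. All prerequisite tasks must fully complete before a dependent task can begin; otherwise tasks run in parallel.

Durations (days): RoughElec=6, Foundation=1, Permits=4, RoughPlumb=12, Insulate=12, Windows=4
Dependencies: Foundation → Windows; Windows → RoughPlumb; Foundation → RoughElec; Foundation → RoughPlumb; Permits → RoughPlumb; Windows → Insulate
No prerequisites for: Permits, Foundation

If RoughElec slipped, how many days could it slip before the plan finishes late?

Foundation→Windows→RoughPlumb = 1+4+12 = 17 sets the makespan at 17 days.
RoughElec finishes as early as 7 and must finish by 17.
Float = 17 − 7 = 10.

10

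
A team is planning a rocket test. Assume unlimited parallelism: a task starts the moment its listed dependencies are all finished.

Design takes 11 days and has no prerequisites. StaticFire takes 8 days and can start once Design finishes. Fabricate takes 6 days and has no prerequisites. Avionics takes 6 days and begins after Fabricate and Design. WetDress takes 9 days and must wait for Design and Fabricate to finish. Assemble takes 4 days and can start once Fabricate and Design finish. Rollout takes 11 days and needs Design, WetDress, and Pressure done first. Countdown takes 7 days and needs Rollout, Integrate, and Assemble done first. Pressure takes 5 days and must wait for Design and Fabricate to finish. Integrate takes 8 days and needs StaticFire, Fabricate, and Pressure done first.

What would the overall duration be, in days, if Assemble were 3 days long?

38

Critical path before the change: Design→WetDress→Rollout→Countdown = 11+9+11+7 = 38 giving 38 days.
Assemble has 16 days of float (longest path through it is 22).
The critical path is still Design→WetDress→Rollout→Countdown; finish is now 38 days.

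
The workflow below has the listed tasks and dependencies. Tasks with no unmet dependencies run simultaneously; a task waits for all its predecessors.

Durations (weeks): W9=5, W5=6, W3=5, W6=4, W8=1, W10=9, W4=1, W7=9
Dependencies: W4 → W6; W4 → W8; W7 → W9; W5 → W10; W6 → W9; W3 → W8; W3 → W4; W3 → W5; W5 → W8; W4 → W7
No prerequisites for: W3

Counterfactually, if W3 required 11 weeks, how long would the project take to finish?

As given, the longest chain is W3→W4→W7→W9 = 5+1+9+5 = 20, so the finish is 20 weeks.
W3 is on the critical path; changing it to 11 makes that path 26 weeks.
That remains the longest chain; total 26 weeks.

26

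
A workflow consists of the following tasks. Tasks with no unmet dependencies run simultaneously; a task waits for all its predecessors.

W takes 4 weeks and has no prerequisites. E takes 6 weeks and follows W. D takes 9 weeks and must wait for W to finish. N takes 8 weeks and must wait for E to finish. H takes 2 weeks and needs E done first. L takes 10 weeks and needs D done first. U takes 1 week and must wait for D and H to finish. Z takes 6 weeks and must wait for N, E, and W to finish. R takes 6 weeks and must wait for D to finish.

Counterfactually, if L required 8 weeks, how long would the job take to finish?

24

As given, the longest chain is W→E→N→Z = 4+6+8+6 = 24, so the finish is 24 weeks.
The longest path through L is only 23 weeks, so L has float 1.
That remains the longest chain; total 24 weeks.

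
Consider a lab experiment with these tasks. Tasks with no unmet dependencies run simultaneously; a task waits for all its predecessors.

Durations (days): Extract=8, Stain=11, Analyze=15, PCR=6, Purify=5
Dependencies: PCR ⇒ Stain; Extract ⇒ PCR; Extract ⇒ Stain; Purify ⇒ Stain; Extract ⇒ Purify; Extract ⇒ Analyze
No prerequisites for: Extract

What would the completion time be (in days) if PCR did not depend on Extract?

Original critical path: Extract→PCR→Stain = 8+6+11 = 25 ⇒ 25 days.
Without Extract→PCR, PCR's earliest start moves from 8 to 0.
After: Extract→Purify→Stain = 8+5+11 = 24 → 24 days.

24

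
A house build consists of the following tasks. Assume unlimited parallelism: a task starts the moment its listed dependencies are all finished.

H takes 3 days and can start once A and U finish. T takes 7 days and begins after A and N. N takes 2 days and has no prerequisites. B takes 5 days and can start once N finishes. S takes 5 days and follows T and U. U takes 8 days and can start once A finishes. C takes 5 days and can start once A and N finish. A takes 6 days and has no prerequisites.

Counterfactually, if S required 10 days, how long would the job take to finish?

As given, the longest chain is A→U→S = 6+8+5 = 19, so the finish is 19 days.
S is on the critical path; changing it to 10 makes that path 24 days.
No other chain overtakes it, so the finish is 24 days.

24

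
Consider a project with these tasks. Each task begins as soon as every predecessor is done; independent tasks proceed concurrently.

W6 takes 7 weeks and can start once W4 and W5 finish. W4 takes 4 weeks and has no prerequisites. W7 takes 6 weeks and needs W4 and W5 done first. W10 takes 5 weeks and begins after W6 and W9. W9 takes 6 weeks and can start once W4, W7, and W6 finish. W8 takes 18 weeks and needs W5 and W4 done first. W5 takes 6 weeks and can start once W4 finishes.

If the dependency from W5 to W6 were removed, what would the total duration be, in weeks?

With the dependency in place, W4→W5→W6→W9→W10 = 4+6+7+6+5 = 28 sets the finish at 28 weeks.
Without W5→W6, W6's earliest start moves from 10 to 4.
New critical path: W4→W5→W8 = 4+6+18 = 28 ⇒ 28 weeks.

28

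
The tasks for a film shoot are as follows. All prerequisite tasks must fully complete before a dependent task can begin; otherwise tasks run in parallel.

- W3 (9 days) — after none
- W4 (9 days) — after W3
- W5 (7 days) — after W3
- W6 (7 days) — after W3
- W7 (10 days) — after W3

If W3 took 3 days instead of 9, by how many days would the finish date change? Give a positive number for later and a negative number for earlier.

Baseline: W3→W7 = 9+10 = 19 → 19 days.
W3 is on the critical path; changing it to 3 makes that path 13 days.
The critical path is still W3→W7; finish is now 13 days.
Change in finish: 13 − 19 = -6 days.

-6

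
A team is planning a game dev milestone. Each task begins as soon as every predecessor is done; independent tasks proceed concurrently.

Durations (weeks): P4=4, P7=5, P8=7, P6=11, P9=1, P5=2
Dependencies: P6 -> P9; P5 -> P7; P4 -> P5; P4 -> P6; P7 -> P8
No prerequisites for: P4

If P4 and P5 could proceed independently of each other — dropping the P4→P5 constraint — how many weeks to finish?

With the dependency in place, P4→P5→P7→P8 = 4+2+5+7 = 18 sets the finish at 18 weeks.
Without P4→P5, P5's earliest start moves from 4 to 0.
The longest chain is now P4→P6→P9 = 4+11+1 = 16, so the job takes 16 weeks.

16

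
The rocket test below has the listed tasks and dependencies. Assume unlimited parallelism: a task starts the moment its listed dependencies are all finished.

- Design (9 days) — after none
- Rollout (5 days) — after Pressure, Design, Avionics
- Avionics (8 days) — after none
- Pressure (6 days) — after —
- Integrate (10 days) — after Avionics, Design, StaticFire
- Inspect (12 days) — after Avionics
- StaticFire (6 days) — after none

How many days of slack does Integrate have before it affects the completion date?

Critical path: Avionics→Inspect = 8+12 = 20, so the finish is 20 days.
Longest path through Integrate: 19 days (earliest finish 19, latest finish 20).
So Integrate can slip 20 − 19 = 1 day.

1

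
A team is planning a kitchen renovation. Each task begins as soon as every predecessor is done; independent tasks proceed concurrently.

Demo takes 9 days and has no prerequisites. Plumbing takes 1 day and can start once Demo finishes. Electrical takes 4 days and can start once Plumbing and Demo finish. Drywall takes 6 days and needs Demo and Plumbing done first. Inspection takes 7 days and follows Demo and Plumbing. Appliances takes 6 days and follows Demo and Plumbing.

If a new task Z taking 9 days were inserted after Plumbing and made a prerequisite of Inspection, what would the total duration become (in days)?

26

Originally the job takes 17 days.
With Z inserted, Inspection now waits for max(Demo, Plumbing, Z).
New critical path: Demo→Plumbing→Z→Inspection = 9+1+9+7 = 26 ⇒ 26 days.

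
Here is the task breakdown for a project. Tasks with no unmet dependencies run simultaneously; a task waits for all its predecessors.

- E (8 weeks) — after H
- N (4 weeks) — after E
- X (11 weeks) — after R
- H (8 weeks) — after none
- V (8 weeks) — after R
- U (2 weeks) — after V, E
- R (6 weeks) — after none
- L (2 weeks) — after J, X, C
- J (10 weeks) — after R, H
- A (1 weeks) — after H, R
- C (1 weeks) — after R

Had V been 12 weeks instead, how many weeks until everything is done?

20

The binding path is H→J→L = 8+10+2 = 20; finish at 20 weeks.
V is off the critical path — its longest chain is 16 weeks, giving 4 of slack.
Now R→V→U = 6+12+2 = 20 is longest, so the finish becomes 20 weeks.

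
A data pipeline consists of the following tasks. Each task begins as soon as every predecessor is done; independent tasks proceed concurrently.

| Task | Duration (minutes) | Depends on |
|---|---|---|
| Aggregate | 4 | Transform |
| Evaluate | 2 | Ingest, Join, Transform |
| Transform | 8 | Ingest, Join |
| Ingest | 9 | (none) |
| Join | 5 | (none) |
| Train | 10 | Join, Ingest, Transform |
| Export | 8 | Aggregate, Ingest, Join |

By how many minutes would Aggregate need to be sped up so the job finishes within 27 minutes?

2

Current finish: 29 minutes; target: 27.
Aggregate is on every critical path, so each minute cut from Aggregate cuts the finish by one (this holds down to a finish of 27).
Need 29 − 27 = 2 minutes off Aggregate → Aggregate becomes 2 minutes, finish becomes 27.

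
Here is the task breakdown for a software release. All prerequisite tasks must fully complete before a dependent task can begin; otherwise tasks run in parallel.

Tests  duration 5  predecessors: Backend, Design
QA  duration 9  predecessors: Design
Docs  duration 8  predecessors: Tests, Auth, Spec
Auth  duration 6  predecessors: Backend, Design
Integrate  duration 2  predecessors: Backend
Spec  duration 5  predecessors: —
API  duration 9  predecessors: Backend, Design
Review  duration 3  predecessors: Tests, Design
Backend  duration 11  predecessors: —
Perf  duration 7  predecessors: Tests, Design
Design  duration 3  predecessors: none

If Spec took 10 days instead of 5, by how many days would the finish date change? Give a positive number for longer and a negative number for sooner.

Actual critical path: Backend→Auth→Docs = 11+6+8 = 25 ⇒ 25 days.
Spec is off the critical path — its longest chain is 13 days, giving 12 of slack.
No other chain overtakes it, so the finish is 25 days.
Change in finish: 25 − 25 = +0 days.

0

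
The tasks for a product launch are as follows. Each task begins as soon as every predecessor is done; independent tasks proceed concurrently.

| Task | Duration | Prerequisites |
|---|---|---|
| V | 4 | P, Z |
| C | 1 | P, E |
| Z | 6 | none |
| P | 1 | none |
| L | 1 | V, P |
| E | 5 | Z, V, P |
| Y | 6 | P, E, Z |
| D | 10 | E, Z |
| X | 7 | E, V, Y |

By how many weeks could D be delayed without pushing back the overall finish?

3

Z→V→E→Y→X = 6+4+5+6+7 = 28 sets the makespan at 28 weeks.
The longest chain containing D totals 25 weeks.
Slack of D = 18 − 15 = 3 weeks.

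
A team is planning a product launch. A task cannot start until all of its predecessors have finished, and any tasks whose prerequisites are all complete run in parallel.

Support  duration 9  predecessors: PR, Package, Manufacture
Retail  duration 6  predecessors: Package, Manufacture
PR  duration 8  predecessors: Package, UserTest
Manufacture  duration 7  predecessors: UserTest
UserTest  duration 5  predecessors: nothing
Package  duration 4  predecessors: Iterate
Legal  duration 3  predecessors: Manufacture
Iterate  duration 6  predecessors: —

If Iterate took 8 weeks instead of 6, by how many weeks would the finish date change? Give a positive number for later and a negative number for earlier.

2

As given, the longest chain is Iterate→Package→PR→Support = 6+4+8+9 = 27, so the finish is 27 weeks.
Iterate is on the critical path; changing it to 8 makes that path 29 weeks.
The critical path is still Iterate→Package→PR→Support; finish is now 29 weeks.
Change in finish: 29 − 27 = +2 weeks.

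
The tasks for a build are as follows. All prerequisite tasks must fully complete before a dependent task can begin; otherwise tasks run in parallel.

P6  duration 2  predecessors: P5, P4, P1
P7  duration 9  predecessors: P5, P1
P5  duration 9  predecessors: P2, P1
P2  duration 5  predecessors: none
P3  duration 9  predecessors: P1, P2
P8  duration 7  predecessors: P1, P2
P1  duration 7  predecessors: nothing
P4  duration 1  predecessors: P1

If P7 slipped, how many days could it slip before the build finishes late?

0

Critical path: P1→P5→P7 = 7+9+9 = 25, so the finish is 25 days.
Longest path through P7: 25 days (earliest finish 25, latest finish 25).
Float = 25 − 25 = 0.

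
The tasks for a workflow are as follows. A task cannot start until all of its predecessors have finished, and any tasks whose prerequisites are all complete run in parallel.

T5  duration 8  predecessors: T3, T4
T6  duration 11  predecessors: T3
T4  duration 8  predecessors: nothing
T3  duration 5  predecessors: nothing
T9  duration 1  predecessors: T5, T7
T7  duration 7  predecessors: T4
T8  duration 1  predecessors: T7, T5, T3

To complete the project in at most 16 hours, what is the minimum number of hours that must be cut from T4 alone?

Current finish: 17 hours; target: 16.
T4 is on every critical path, so each hour cut from T4 cuts the finish by one (this holds down to a finish of 16).
Need 17 − 16 = 1 hour off T4 → T4 becomes 7 hours, finish becomes 16.

1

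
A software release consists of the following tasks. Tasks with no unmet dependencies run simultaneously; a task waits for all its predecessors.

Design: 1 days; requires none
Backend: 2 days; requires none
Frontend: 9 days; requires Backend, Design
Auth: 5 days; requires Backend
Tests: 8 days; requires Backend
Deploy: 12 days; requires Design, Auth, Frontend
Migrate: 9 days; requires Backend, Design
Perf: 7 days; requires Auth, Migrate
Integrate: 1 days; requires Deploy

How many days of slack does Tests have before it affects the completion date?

Critical path: Backend→Frontend→Deploy→Integrate = 2+9+12+1 = 24, so the finish is 24 days.
Tests finishes as early as 10 and must finish by 24.
So Tests can slip 24 − 10 = 14 days.

14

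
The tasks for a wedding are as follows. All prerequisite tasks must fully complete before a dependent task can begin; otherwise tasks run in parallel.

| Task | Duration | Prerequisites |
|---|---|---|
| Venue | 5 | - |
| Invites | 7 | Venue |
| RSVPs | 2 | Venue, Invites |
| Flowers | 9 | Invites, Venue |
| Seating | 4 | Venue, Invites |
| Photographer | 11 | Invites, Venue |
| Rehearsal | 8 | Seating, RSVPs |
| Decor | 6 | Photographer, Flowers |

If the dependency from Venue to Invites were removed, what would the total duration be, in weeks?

With the dependency in place, Venue→Invites→Photographer→Decor = 5+7+11+6 = 29 sets the finish at 29 weeks.
Without Venue→Invites, Invites's earliest start moves from 5 to 0.
After: Invites→Photographer→Decor = 7+11+6 = 24 → 24 weeks.

24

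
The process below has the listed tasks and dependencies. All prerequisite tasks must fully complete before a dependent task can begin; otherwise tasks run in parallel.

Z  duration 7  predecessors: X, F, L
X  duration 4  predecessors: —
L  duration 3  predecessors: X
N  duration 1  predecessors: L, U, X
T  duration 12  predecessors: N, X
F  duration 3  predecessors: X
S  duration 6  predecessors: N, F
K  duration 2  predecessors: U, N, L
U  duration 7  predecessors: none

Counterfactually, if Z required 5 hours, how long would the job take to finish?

Baseline: U→N→T = 7+1+12 = 20 → 20 hours.
Z is off the critical path — its longest chain is 14 hours, giving 6 of slack.
The critical path is still U→N→T; finish is now 20 hours.

20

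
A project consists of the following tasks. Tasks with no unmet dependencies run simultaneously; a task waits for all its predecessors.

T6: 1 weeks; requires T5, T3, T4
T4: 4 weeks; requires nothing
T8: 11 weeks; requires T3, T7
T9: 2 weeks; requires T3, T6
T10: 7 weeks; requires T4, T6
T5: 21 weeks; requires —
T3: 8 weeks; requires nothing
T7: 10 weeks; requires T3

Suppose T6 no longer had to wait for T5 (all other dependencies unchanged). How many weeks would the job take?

Original critical path: T3→T7→T8 = 8+10+11 = 29 ⇒ 29 weeks.
Without T5→T6, T6's earliest start moves from 21 to 8.
The longest chain is now T3→T7→T8 = 8+10+11 = 29, so the job takes 29 weeks.

29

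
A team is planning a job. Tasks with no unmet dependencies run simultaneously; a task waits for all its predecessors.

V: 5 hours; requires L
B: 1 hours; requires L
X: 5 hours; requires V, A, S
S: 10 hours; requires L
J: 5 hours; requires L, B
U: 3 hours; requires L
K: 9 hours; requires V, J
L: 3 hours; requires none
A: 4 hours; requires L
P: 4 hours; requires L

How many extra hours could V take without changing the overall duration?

L→B→J→K = 3+1+5+9 = 18 sets the makespan at 18 hours.
Longest path through V: 17 hours (earliest finish 8, latest finish 9).
So V can slip 9 − 8 = 1 hour.

1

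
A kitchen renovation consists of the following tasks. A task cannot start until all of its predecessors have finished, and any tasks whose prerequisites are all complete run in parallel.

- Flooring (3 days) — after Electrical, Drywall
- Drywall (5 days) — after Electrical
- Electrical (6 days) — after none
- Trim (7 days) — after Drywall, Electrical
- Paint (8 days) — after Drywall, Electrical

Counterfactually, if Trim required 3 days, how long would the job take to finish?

19

Critical path before the change: Electrical→Drywall→Paint = 6+5+8 = 19 giving 19 days.
Trim has 1 day of float (longest path through it is 18).
No other chain overtakes it, so the finish is 19 days.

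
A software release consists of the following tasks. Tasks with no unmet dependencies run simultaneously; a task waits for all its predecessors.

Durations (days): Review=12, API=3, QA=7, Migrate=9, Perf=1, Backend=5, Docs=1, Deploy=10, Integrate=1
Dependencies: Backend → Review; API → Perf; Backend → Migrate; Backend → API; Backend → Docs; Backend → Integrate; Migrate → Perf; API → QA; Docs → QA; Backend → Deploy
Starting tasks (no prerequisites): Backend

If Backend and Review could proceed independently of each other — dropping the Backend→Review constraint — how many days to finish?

Original critical path: Backend→Review = 5+12 = 17 ⇒ 17 days.
Without Backend→Review, Review's earliest start moves from 5 to 0.
After: Backend→API→QA = 5+3+7 = 15 → 15 days.

15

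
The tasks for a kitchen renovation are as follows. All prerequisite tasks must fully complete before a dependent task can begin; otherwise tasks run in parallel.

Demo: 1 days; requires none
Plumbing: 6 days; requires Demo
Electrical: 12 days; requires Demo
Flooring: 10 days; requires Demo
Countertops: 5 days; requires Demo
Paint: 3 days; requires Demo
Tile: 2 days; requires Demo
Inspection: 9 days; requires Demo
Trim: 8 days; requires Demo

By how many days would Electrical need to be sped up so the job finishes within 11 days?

2

Current finish: 13 days; target: 11.
Electrical is on every critical path, so each day cut from Electrical cuts the finish by one (this holds down to a finish of 11).
Need 13 − 11 = 2 days off Electrical → Electrical becomes 10 days, finish becomes 11.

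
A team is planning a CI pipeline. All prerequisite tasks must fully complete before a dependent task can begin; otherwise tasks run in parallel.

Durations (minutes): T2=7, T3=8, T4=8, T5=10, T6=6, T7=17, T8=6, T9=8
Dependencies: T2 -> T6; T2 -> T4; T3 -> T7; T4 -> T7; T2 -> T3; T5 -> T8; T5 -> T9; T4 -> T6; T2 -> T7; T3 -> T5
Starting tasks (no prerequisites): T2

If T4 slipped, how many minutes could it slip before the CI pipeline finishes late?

T2→T3→T5→T9 = 7+8+10+8 = 33 sets the makespan at 33 minutes.
The longest chain containing T4 totals 32 minutes.
So T4 can slip 16 − 15 = 1 minute.

1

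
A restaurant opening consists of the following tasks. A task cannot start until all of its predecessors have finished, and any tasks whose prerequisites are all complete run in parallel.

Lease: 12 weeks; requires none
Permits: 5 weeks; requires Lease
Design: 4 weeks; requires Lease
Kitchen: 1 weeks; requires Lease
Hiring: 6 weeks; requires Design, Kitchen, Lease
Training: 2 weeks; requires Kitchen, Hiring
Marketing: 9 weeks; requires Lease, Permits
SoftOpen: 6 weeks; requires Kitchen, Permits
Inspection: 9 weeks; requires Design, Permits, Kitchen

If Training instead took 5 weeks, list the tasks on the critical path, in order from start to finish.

Lease, Design, Hiring, Training

Baseline: Lease→Permits→Marketing = 12+5+9 = 26 → 26 weeks.
Training has 2 weeks of float (longest path through it is 24).
New critical path: Lease→Design→Hiring→Training = 12+4+6+5 = 27 ⇒ 27 weeks.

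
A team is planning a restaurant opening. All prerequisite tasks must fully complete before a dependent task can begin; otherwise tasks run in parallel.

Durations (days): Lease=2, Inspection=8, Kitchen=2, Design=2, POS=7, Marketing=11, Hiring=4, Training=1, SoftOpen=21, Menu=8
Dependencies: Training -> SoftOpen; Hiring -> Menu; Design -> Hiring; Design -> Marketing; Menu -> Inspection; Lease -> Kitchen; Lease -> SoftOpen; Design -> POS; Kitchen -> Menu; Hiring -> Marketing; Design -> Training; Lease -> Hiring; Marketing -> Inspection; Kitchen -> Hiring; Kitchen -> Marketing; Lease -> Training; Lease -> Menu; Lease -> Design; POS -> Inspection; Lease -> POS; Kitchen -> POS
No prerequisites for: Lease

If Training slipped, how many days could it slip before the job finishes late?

The longest chain is Lease→Design→Hiring→Marketing→Inspection = 2+2+4+11+8 = 27; overall finish 27 days.
Longest path through Training: 26 days (earliest finish 5, latest finish 6).
Slack of Training = 5 − 4 = 1 day.

1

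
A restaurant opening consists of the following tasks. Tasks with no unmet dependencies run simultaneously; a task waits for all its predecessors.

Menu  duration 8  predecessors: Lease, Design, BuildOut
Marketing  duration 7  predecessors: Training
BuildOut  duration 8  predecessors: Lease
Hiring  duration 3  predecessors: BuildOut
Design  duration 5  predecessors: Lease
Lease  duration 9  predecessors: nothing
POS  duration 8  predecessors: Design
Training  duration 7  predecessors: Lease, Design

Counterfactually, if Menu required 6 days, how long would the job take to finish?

The binding path is Lease→Design→Training→Marketing = 9+5+7+7 = 28; finish at 28 days.
Menu has 3 days of float (longest path through it is 25).
That remains the longest chain; total 28 days.

28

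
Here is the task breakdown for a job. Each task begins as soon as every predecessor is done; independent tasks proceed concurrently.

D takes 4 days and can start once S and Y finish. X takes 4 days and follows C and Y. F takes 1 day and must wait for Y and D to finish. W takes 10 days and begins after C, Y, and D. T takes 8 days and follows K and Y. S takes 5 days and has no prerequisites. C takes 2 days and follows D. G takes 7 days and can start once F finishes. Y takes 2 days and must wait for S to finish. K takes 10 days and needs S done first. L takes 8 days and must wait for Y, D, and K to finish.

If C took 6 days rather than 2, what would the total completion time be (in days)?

27

As given, the longest chain is S→Y→D→C→W = 5+2+4+2+10 = 23, so the finish is 23 days.
C is on the critical path; changing it to 6 makes that path 27 days.
That remains the longest chain; total 27 days.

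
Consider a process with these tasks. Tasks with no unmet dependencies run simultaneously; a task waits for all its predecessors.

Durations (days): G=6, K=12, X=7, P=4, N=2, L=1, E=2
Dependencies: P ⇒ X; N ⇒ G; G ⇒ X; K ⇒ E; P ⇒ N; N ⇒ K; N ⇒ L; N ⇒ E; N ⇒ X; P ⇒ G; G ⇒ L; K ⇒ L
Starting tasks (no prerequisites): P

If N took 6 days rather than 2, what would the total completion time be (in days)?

24

The binding path is P→N→K→E = 4+2+12+2 = 20; finish at 20 days.
N is on the critical path; changing it to 6 makes that path 24 days.
No other chain overtakes it, so the finish is 24 days.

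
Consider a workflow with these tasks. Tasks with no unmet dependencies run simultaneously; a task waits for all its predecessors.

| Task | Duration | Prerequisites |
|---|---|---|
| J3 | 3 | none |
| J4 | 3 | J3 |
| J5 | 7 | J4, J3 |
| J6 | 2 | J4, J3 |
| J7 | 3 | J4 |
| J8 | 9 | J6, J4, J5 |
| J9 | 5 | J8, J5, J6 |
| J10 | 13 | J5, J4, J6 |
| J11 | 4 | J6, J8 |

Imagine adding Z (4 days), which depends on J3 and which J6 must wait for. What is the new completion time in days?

Originally the job takes 27 days.
With Z inserted, J6 now waits for max(J4, J3, Z).
New critical path: J3→J4→J5→J8→J9 = 3+3+7+9+5 = 27 ⇒ 27 days.

27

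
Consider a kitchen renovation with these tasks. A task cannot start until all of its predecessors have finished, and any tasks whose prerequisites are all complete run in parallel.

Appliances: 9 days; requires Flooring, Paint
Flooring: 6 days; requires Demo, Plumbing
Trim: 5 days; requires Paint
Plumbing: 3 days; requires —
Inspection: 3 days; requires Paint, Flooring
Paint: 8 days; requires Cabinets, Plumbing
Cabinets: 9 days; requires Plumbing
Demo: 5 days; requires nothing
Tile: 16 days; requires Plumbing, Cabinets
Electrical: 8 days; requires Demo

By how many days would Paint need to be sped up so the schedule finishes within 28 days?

Current finish: 29 days; target: 28.
Paint is on every critical path, so each day cut from Paint cuts the finish by one (this holds down to a finish of 28).
Need 29 − 28 = 1 day off Paint → Paint becomes 7 days, finish becomes 28.

1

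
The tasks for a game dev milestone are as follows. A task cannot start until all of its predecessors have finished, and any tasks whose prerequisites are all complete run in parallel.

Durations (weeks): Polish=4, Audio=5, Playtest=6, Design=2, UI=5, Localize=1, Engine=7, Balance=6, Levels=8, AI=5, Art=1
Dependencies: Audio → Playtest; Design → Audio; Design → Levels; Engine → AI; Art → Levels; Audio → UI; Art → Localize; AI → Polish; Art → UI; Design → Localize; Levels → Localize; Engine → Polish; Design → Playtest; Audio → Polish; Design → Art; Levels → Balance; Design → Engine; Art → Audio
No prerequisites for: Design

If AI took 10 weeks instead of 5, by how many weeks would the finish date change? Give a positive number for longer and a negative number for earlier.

The binding path is Design→Engine→AI→Polish = 2+7+5+4 = 18; finish at 18 weeks.
Since AI is critical, the +5 change carries straight to that chain (now 23 weeks).
The critical path is still Design→Engine→AI→Polish; finish is now 23 weeks.
Change in finish: 23 − 18 = +5 weeks.

5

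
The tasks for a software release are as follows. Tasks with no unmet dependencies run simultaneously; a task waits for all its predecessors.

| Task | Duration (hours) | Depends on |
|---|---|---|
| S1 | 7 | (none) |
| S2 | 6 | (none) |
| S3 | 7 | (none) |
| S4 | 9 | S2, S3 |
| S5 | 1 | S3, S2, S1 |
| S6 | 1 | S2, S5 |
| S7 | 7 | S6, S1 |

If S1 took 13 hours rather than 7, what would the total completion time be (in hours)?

22

The binding path is S1→S5→S6→S7 = 7+1+1+7 = 16; finish at 16 hours.
Since S1 is critical, the +6 change carries straight to that chain (now 22 hours).
No other chain overtakes it, so the finish is 22 hours.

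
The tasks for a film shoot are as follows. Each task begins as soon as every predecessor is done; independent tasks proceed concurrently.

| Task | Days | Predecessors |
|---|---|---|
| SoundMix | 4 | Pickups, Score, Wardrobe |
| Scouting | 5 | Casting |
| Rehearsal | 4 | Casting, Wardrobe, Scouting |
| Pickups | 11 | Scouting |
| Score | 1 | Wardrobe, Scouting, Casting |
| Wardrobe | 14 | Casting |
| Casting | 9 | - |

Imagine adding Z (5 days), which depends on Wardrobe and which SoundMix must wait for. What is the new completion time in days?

32

Originally the schedule takes 29 days.
With Z inserted, SoundMix now waits for max(Pickups, Score, Wardrobe, Z).
New critical path: Casting→Wardrobe→Z→SoundMix = 9+14+5+4 = 32 ⇒ 32 days.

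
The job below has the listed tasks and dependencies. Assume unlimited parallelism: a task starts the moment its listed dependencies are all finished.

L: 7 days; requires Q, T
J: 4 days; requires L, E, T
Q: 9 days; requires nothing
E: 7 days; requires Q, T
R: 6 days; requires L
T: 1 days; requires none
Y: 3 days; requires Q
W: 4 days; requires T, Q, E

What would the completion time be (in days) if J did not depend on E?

22

Before: longest chain Q→L→R = 9+7+6 = 22, finish 22.
Dropping E→J doesn't change J's earliest start (16); another predecessor still binds.
The longest chain is now Q→L→R = 9+7+6 = 22, so the job takes 22 days.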